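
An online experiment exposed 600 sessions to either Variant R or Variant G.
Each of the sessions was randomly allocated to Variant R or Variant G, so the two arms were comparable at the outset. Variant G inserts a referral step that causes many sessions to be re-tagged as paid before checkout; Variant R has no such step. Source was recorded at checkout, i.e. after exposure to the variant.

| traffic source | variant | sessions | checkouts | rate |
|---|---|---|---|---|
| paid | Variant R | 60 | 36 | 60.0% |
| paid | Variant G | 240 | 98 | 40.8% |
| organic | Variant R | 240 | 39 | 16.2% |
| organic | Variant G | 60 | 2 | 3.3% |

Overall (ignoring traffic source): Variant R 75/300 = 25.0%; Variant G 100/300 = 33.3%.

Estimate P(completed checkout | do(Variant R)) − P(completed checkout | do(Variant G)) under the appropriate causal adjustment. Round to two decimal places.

Traffic source lies on the pathway variant → traffic source → outcome, so adjusting for it blocks the indirect effect. For the total causal effect of variant, use the unadjusted pooled rates.
The causal difference is the pooled difference: 0.250 − 0.333 = -0.083.

-0.08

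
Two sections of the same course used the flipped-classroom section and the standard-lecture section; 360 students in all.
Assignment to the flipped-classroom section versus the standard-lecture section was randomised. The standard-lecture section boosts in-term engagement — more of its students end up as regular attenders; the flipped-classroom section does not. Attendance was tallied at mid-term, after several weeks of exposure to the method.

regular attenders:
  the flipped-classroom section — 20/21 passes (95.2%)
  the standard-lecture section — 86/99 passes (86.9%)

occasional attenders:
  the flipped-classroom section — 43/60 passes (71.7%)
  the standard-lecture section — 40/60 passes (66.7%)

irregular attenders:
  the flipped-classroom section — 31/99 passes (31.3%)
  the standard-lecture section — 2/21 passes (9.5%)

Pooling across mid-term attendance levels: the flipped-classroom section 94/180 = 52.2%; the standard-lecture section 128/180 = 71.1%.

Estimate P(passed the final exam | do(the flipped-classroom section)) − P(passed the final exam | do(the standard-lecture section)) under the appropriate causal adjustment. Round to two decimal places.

-0.19

The distribution of mid-term attendance is itself part of what the teaching method does — it is an intermediate outcome. Holding it fixed would remove that part of the effect; the total effect is the pooled difference.
The causal difference is the pooled difference: 0.522 − 0.711 = -0.189.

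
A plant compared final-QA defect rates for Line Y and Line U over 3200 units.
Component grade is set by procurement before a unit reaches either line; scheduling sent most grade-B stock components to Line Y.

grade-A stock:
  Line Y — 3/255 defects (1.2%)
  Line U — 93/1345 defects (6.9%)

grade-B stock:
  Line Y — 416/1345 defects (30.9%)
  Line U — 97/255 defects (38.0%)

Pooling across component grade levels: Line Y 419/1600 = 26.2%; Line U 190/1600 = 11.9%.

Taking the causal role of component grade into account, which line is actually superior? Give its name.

Line Y

Component grade is set before the line has any effect — it is not caused by the line — and it independently drives the outcome. That makes it a confounder, so the causal comparison is within component grade levels.
Within each level — grade-A stock: 1.2% vs 6.9%; grade-B stock: 30.9% vs 38.0% — Line Y is lower every time.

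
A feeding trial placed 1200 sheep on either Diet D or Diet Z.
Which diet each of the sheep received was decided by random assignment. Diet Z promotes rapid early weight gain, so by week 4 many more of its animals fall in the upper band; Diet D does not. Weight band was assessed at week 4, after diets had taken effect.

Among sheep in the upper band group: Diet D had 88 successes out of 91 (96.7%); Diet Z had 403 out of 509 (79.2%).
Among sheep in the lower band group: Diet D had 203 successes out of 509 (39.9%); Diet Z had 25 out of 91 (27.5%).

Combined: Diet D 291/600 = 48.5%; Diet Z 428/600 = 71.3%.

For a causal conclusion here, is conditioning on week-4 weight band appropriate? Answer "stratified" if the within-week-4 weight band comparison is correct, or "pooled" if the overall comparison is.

pooled

Week-4 weight band lies on the pathway diet → week-4 weight band → outcome, so adjusting for it blocks the indirect effect. For the total causal effect of diet, use the unadjusted pooled rates.
Pooled: Diet D 48.5% vs Diet Z 71.3%; Diet Z is higher overall.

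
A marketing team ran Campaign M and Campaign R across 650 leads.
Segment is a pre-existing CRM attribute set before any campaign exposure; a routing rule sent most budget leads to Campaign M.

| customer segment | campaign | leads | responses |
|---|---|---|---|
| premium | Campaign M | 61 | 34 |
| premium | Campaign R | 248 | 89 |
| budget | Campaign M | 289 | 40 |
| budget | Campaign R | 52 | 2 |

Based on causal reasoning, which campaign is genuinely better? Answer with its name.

Within every customer segment level Campaign M has the higher rate, yet pooled Campaign R does — Simpson's reversal.
Customer segment satisfies the back-door criterion: it is not a descendant of the campaign, and it blocks the spurious path from campaign to outcome. Adjusting for it (i.e., using the within-customer segment rates) gives the causal effect.
Within each level — premium: 55.7% vs 35.9%; budget: 13.8% vs 3.8% — Campaign M is higher every time.

Campaign M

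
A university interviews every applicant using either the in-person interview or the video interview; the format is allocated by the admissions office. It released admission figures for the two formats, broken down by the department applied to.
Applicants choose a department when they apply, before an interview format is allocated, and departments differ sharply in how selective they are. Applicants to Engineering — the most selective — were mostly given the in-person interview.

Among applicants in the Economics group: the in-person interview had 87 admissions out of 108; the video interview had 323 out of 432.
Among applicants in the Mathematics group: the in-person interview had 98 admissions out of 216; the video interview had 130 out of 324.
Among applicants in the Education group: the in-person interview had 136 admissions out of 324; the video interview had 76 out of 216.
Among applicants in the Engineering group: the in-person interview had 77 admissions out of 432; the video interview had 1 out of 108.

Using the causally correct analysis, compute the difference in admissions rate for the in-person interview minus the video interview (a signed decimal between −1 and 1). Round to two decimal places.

+0.09

The department-specific comparison favours the in-person interview throughout, but the pooled figures favour the video interview. The question is whether to condition on department.
The imbalance in department arose from how applicants were allocated, not from anything the interview format did; and department independently affects the outcome. The pooled gap is confounded — condition on department.
Adjusting over the population distribution of department: 0.250·(0.806−0.748) + 0.250·(0.454−0.401) + 0.250·(0.420−0.352) + 0.250·(0.178−0.009) = +0.087.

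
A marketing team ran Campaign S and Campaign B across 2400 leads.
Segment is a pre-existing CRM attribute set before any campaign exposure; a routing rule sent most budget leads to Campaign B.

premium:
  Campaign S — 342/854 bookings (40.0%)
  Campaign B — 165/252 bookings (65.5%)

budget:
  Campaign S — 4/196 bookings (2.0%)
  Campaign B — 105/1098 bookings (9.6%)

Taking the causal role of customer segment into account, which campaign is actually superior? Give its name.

Campaign B

Customer segment differs across campaigns for reasons unrelated to any effect of the campaign itself, and it separately predicts the outcome — a classic confounder. We must compare within customer segment levels.
Within each level — premium: 40.0% vs 65.5%; budget: 2.0% vs 9.6% — Campaign B is higher every time.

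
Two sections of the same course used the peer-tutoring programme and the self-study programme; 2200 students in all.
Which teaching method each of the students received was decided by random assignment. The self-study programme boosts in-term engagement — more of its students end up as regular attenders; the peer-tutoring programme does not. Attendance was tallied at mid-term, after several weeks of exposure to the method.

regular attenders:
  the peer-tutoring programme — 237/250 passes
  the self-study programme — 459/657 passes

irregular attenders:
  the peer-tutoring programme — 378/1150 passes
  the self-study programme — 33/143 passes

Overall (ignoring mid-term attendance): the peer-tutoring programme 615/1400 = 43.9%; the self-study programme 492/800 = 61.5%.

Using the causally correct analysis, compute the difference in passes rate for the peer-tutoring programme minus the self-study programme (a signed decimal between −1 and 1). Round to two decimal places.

-0.18

Mid-term attendance is downstream of the teaching method. One should not condition on a consequence of treatment, so the overall rates are the right comparison.
The causal difference is the pooled difference: 0.439 − 0.615 = -0.176.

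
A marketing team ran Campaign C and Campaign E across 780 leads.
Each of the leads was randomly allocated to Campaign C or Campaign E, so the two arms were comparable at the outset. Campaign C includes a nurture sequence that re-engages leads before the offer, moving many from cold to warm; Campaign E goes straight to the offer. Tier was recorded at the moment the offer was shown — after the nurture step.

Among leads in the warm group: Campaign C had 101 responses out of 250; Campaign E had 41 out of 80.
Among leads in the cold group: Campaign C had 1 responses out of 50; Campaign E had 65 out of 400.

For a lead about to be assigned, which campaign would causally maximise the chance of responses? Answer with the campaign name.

Campaign C

Engagement tier is recorded after the campaign and is itself shifted by it — it sits on the causal path from campaign to outcome. Conditioning on a mediator would strip out part of the effect we want; the pooled comparison gives the total causal effect.
Pooled: Campaign C 34.0% vs Campaign E 22.1%; Campaign C is higher overall.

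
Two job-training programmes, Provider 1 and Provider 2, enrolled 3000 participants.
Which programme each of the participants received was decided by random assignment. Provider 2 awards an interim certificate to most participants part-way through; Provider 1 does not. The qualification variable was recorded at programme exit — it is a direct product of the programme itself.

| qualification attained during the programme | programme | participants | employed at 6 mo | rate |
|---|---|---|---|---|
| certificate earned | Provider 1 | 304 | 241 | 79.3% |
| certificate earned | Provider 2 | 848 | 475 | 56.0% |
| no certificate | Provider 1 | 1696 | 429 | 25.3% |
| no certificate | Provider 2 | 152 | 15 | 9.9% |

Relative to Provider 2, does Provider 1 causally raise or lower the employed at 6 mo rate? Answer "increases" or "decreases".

Within every qualification attained during the programme level Provider 1 has the higher rate, yet pooled Provider 2 does — Simpson's reversal.
Because the programme influences qualification attained during the programme, qualification attained during the programme is a post-treatment mediator, not a confounder. Stratifying on it would bias the estimate; the causal effect is the crude pooled difference.
Pooled: Provider 1 33.5% vs Provider 2 49.0%; Provider 2 is higher overall.

decreases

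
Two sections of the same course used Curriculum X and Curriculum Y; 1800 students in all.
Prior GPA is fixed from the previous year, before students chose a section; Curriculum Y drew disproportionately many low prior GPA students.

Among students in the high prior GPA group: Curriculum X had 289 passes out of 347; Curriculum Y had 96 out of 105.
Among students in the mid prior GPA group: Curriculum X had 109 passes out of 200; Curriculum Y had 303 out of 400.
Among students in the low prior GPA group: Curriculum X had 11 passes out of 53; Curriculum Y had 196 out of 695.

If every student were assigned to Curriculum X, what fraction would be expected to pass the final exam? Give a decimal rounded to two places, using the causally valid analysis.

0.48

The imbalance in prior GPA band arose from how students were allocated, not from anything the teaching method did; and prior GPA band independently affects the outcome. The pooled gap is confounded — condition on prior GPA band.
Standardising Curriculum X to the population prior GPA band mix: 0.251·289/347 + 0.333·109/200 + 0.416·11/53 = 0.477.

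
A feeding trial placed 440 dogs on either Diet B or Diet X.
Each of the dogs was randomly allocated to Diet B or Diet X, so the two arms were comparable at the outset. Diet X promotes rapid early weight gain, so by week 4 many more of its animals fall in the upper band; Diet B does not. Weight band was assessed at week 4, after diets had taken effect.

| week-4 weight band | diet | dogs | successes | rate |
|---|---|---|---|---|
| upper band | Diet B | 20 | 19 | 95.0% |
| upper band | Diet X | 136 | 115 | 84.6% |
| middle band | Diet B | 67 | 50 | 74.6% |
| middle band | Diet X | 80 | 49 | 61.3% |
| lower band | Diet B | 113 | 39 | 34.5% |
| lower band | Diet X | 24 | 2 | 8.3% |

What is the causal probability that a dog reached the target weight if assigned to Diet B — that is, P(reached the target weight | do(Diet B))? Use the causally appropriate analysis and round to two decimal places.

The stratified and pooled comparisons disagree (Diet B wins within each week-4 weight band; Diet X wins overall), so the answer turns on the causal role of week-4 weight band.
Week-4 weight band here is a post-treatment variable shaped by the diet; conditioning on it would introduce bias rather than remove it. The overall comparison is the causal one.
So P(outcome | do(Diet B)) is just the pooled rate for Diet B: 108/200 = 0.540.

0.54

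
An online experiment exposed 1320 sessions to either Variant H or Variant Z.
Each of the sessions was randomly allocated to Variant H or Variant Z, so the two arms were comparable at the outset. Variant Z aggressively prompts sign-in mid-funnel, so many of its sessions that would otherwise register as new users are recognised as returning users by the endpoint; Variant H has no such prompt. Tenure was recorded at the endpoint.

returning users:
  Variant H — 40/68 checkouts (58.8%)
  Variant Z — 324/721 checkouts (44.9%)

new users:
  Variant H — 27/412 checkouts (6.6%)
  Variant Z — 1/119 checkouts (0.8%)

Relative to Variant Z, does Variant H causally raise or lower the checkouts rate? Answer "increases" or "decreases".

User tenure is recorded after the variant and is itself shifted by it — it sits on the causal path from variant to outcome. Conditioning on a mediator would strip out part of the effect we want; the pooled comparison gives the total causal effect.
Pooled: Variant H 14.0% vs Variant Z 38.7%; Variant Z is higher overall.

decreases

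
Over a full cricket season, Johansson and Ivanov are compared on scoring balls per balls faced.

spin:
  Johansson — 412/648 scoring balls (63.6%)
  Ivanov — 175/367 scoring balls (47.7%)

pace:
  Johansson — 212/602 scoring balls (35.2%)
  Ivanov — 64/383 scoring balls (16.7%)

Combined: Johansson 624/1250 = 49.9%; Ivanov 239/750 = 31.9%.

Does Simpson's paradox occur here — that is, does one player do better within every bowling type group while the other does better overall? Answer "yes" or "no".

no

Within each bowling type level (spin 63.6% vs 47.7%; pace 35.2% vs 16.7%), Johansson has the higher rate every time. Pooled: 49.9% vs 31.9% — Johansson has the higher rate overall. They agree.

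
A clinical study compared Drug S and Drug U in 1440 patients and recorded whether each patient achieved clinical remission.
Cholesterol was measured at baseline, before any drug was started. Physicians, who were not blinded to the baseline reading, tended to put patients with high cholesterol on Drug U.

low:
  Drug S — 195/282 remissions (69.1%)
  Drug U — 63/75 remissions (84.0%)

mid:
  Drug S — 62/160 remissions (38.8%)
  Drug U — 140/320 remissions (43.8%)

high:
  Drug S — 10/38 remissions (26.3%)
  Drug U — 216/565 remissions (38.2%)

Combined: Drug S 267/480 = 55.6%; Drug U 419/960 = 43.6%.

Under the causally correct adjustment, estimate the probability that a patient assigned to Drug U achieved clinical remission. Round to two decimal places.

The stratified and pooled comparisons disagree (Drug U wins within each cholesterol; Drug S wins overall), so the answer turns on the causal role of cholesterol.
Nothing the drug does changes cholesterol; the imbalance is an allocation artefact. With cholesterol also predicting the outcome, the pooled figure is confounded, and the within-stratum comparison is the causal one.
Standardising Drug U to the population cholesterol mix: 0.248·63/75 + 0.333·140/320 + 0.419·216/565 = 0.514.

0.51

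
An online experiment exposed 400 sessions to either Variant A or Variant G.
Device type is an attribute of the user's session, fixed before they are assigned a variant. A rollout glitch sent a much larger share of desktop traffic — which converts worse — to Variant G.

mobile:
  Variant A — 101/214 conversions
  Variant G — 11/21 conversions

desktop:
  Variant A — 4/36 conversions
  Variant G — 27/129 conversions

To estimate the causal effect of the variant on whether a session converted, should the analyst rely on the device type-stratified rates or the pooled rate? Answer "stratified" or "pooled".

stratified

Nothing the variant does changes device type; the imbalance is an allocation artefact. With device type also predicting the outcome, the pooled figure is confounded, and the within-stratum comparison is the causal one.
Within each level — mobile: 47.2% vs 52.4%; desktop: 11.1% vs 20.9% — Variant G is higher every time.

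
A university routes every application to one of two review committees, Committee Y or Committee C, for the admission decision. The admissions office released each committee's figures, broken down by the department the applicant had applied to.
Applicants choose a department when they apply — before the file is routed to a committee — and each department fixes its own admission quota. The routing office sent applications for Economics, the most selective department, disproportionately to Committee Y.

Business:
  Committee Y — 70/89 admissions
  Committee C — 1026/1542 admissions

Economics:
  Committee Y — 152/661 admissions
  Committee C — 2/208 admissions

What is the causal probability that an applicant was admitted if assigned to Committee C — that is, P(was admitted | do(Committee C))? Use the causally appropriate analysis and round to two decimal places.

0.44

The imbalance in department arose from how applicants were allocated, not from anything the review committee did; and department independently affects the outcome. The pooled gap is confounded — condition on department.
Standardising Committee C to the population department mix: 0.652·1026/1542 + 0.348·2/208 = 0.437.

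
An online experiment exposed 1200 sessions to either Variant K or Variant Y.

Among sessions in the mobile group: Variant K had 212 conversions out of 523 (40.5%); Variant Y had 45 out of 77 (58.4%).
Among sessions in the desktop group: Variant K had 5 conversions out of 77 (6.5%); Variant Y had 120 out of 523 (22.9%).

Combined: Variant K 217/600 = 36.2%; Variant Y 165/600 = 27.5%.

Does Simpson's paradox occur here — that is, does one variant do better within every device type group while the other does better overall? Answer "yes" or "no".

Within each device type level (mobile 40.5% vs 58.4%; desktop 6.5% vs 22.9%), Variant Y has the higher rate every time. Pooled: 36.2% vs 27.5% — Variant K has the higher rate overall. The two comparisons disagree.

yes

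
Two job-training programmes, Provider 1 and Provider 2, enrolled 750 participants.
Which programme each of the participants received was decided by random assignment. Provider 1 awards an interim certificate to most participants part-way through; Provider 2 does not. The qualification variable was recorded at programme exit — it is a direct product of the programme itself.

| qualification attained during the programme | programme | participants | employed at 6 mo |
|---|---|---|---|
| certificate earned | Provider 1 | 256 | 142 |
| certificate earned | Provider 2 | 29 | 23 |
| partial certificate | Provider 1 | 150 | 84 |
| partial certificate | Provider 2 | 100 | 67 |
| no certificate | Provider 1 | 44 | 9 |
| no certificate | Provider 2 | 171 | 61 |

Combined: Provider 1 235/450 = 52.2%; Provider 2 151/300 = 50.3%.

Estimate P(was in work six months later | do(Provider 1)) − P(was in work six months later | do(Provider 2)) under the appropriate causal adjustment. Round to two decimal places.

+0.02

Qualification attained during the programme here is a post-treatment variable shaped by the programme; conditioning on it would introduce bias rather than remove it. The overall comparison is the causal one.
The causal difference is the pooled difference: 0.522 − 0.503 = +0.019.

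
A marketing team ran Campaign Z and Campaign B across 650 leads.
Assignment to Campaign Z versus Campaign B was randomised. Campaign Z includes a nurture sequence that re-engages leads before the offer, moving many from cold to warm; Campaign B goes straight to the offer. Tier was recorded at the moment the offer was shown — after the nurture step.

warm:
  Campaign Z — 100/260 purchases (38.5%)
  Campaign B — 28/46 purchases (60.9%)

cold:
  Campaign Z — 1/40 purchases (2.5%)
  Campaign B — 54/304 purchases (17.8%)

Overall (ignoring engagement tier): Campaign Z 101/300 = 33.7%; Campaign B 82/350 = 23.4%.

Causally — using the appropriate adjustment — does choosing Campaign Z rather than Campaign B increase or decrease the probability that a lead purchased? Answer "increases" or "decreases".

The stratified and pooled comparisons disagree (Campaign B wins within each engagement tier; Campaign Z wins overall), so the answer turns on the causal role of engagement tier.
Engagement tier is downstream of the campaign. One should not condition on a consequence of treatment, so the overall rates are the right comparison.
Pooled: Campaign Z 33.7% vs Campaign B 23.4%; Campaign Z is higher overall.

increases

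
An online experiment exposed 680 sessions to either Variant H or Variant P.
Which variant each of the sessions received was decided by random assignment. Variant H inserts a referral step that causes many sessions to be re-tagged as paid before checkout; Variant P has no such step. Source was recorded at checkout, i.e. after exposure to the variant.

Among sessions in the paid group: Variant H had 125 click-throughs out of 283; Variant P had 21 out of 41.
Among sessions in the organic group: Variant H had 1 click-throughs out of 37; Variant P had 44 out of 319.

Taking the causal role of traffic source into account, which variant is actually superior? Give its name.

Because the variant influences traffic source, traffic source is a post-treatment mediator, not a confounder. Stratifying on it would bias the estimate; the causal effect is the crude pooled difference.
Pooled: Variant H 39.4% vs Variant P 18.1%; Variant H is higher overall.

Variant H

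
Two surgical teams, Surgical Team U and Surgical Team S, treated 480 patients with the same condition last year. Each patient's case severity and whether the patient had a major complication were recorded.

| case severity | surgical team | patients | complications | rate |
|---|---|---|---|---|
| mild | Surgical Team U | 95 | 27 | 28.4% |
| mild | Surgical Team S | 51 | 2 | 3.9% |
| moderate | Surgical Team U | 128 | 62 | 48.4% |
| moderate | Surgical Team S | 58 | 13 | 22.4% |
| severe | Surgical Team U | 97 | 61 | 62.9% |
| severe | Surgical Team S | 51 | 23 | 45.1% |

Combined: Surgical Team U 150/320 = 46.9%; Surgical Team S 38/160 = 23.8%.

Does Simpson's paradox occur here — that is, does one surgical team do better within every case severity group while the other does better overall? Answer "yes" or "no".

no

Within each case severity level (mild 28.4% vs 3.9%; moderate 48.4% vs 22.4%; severe 62.9% vs 45.1%), Surgical Team S has the lower rate every time. Pooled: 46.9% vs 23.8% — Surgical Team S has the lower rate overall. They agree.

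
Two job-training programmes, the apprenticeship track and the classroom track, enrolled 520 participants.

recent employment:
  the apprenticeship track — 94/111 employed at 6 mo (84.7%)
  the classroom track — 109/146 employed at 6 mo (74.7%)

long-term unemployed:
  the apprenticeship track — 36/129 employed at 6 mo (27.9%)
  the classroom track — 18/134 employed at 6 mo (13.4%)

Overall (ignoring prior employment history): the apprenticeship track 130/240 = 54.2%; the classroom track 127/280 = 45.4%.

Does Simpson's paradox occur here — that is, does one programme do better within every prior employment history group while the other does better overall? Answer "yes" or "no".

Within each prior employment history level (recent employment 84.7% vs 74.7%; long-term unemployed 27.9% vs 13.4%), the apprenticeship track has the higher rate every time. Pooled: 54.2% vs 45.4% — the apprenticeship track has the higher rate overall. They agree.

no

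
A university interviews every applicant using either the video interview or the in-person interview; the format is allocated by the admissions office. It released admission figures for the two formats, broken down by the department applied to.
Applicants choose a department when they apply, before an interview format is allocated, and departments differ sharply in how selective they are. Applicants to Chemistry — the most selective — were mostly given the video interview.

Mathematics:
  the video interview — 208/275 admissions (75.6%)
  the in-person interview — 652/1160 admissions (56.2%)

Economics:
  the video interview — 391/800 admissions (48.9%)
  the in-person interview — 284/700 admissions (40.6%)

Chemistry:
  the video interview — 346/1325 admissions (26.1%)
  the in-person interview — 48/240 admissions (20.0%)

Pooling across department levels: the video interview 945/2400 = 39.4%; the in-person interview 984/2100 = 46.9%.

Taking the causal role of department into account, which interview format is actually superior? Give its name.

Nothing the interview format does changes department; the imbalance is an allocation artefact. With department also predicting the outcome, the pooled figure is confounded, and the within-stratum comparison is the causal one.
Within each level — Mathematics: 75.6% vs 56.2%; Economics: 48.9% vs 40.6%; Chemistry: 26.1% vs 20.0% — the video interview is higher every time.

the video interview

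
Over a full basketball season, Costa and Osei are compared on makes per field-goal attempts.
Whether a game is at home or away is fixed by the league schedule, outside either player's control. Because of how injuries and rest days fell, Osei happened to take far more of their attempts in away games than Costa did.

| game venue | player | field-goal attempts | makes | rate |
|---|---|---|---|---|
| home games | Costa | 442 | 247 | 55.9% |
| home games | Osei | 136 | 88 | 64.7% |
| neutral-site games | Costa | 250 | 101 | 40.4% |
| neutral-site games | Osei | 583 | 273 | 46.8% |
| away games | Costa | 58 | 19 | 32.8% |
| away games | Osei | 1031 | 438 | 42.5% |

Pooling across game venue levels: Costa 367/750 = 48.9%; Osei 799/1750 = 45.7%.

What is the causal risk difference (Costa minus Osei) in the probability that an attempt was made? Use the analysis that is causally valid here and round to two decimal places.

-0.08

Game venue is set before the player has any effect — it is not caused by the player — and it independently drives the outcome. That makes it a confounder, so the causal comparison is within game venue levels.
Adjusting over the population distribution of game venue: 0.231·(0.559−0.647) + 0.333·(0.404−0.468) + 0.436·(0.328−0.425) = -0.084.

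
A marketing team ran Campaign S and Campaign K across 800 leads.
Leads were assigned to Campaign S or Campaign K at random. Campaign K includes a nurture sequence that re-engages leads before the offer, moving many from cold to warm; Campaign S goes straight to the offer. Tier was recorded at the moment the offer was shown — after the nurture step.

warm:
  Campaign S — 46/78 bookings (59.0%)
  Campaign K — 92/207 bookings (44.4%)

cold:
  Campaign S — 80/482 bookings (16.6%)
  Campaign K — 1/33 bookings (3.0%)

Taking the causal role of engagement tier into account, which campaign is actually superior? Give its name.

Campaign K

Within every engagement tier level Campaign S has the higher rate, yet pooled Campaign K does — Simpson's reversal.
Engagement tier lies on the pathway campaign → engagement tier → outcome, so adjusting for it blocks the indirect effect. For the total causal effect of campaign, use the unadjusted pooled rates.
Pooled: Campaign S 22.5% vs Campaign K 38.8%; Campaign K is higher overall.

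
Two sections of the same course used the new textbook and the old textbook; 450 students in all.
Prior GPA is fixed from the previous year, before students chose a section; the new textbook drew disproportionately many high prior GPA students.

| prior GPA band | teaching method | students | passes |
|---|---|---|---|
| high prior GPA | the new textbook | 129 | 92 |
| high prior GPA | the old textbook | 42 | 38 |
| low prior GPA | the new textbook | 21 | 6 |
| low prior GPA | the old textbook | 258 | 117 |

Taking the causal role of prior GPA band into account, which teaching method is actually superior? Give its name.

the old textbook is higher inside every prior GPA band stratum but the new textbook is higher in aggregate. Whether to stratify depends on how prior GPA band relates to the teaching method.
The imbalance in prior GPA band arose from how students were allocated, not from anything the teaching method did; and prior GPA band independently affects the outcome. The pooled gap is confounded — condition on prior GPA band.
Within each level — high prior GPA: 71.3% vs 90.5%; low prior GPA: 28.6% vs 45.3% — the old textbook is higher every time.

the old textbook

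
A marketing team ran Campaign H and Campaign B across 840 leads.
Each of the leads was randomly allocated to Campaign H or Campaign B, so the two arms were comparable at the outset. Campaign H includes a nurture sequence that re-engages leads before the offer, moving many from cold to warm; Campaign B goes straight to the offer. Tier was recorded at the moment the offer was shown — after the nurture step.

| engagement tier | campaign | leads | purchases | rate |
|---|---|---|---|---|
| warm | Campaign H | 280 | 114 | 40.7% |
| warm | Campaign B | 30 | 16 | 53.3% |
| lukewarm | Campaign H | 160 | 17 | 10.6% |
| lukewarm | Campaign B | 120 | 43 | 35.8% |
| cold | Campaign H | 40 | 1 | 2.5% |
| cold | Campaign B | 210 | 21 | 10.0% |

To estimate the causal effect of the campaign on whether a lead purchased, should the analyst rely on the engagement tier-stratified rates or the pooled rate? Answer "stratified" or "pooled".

The stratified and pooled comparisons disagree (Campaign B wins within each engagement tier; Campaign H wins overall), so the answer turns on the causal role of engagement tier.
Stratifying would compare campaigns among leads the campaigns themselves sorted into engagement tier groups — a form of selection on an intermediate. The unconditioned pooled rates give the total causal effect.
Pooled: Campaign H 27.5% vs Campaign B 22.2%; Campaign H is higher overall.

pooled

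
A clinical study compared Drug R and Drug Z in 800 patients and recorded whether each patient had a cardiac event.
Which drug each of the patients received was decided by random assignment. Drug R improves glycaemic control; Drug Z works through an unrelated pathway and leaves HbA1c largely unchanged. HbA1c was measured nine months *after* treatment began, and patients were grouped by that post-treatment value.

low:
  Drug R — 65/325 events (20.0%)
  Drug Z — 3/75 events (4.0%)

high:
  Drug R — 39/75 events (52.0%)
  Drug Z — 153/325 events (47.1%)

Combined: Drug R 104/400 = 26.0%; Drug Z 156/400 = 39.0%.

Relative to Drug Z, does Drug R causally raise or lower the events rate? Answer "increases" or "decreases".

decreases

The stratified and pooled comparisons disagree (Drug Z wins within each HbA1c; Drug R wins overall), so the answer turns on the causal role of HbA1c.
HbA1c here is a post-treatment variable shaped by the drug; conditioning on it would introduce bias rather than remove it. The overall comparison is the causal one.
Pooled: Drug R 26.0% vs Drug Z 39.0%; Drug R is lower overall.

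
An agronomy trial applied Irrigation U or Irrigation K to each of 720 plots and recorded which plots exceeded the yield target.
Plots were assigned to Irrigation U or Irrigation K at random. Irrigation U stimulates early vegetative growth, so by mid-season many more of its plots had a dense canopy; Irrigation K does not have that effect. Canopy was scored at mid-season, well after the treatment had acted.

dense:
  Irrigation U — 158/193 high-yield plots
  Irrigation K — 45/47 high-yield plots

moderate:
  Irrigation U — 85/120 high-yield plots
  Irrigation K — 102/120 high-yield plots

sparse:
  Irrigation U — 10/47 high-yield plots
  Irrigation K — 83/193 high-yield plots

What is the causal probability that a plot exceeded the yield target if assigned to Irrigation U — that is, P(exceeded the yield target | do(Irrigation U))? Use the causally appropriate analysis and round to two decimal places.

The distribution of mid-season canopy is itself part of what the irrigation does — it is an intermediate outcome. Holding it fixed would remove that part of the effect; the total effect is the pooled difference.
So P(outcome | do(Irrigation U)) is just the pooled rate for Irrigation U: 253/360 = 0.703.

0.70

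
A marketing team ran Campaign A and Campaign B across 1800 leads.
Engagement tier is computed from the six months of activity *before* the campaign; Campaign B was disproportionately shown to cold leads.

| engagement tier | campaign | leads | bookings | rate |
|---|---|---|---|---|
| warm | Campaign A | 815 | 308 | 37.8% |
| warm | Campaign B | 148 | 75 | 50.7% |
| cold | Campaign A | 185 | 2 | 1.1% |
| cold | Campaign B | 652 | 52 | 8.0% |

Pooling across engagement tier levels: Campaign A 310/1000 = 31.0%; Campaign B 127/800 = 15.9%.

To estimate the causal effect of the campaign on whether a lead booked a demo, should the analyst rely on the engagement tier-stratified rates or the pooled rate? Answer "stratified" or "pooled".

The engagement tier-specific comparison favours Campaign B throughout, but the pooled figures favour Campaign A. The question is whether to condition on engagement tier.
Here engagement tier is a common cause — it drives both which campaign a case falls under and the outcome. The crude comparison mixes populations; the stratum-specific rates are the causally relevant ones.
Within each level — warm: 37.8% vs 50.7%; cold: 1.1% vs 8.0% — Campaign B is higher every time.

stratified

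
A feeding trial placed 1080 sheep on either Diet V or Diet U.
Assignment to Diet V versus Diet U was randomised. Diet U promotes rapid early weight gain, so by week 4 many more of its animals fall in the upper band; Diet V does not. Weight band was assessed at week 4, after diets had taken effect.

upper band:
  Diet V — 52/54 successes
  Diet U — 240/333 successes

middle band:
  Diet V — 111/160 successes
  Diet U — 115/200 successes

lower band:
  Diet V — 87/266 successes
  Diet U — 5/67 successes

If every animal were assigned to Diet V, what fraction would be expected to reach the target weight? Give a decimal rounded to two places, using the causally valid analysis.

0.52

Within every week-4 weight band level Diet V has the higher rate, yet pooled Diet U does — Simpson's reversal.
Stratifying would compare diets among sheep the diets themselves sorted into week-4 weight band groups — a form of selection on an intermediate. The unconditioned pooled rates give the total causal effect.
So P(outcome | do(Diet V)) is just the pooled rate for Diet V: 250/480 = 0.521.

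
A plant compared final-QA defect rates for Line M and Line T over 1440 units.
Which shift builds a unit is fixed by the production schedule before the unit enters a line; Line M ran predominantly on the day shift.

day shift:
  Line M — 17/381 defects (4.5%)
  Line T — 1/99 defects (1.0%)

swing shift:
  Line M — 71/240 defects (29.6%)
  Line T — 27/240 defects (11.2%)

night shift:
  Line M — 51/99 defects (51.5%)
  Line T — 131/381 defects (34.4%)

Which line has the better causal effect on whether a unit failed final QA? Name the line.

Line T

The stratified and pooled comparisons disagree (Line T wins within each shift; Line M wins overall), so the answer turns on the causal role of shift.
Here shift is a common cause — it drives both which line a case falls under and the outcome. The crude comparison mixes populations; the stratum-specific rates are the causally relevant ones.
Within each level — day shift: 4.5% vs 1.0%; swing shift: 29.6% vs 11.2%; night shift: 51.5% vs 34.4% — Line T is lower every time.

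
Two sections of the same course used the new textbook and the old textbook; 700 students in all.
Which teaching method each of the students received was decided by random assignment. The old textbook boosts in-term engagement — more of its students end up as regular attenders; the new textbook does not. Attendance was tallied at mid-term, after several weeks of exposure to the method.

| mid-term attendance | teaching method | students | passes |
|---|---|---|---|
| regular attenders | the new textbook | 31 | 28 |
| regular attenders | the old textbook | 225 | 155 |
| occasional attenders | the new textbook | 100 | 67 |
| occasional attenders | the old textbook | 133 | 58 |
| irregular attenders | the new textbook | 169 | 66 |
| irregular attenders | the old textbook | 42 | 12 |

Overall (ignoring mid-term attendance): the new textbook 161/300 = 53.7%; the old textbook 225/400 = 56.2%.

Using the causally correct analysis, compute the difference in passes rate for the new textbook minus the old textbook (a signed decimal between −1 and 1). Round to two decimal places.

Mid-term attendance lies on the pathway teaching method → mid-term attendance → outcome, so adjusting for it blocks the indirect effect. For the total causal effect of teaching method, use the unadjusted pooled rates.
The causal difference is the pooled difference: 0.537 − 0.562 = -0.026.

-0.03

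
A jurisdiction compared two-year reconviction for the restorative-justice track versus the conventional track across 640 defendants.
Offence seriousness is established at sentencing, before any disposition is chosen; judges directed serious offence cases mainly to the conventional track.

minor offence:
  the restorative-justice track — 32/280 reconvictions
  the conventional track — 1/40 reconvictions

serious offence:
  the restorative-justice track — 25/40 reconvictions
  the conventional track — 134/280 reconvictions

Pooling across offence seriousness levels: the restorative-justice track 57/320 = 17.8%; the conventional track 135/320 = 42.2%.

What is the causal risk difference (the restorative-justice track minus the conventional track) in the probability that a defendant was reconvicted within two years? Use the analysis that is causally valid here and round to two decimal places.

+0.12

Within every offence seriousness level the conventional track has the lower rate, yet pooled the restorative-justice track does — Simpson's reversal.
Offence seriousness differs across dispositions for reasons unrelated to any effect of the disposition itself, and it separately predicts the outcome — a classic confounder. We must compare within offence seriousness levels.
Adjusting over the population distribution of offence seriousness: 0.500·(0.114−0.025) + 0.500·(0.625−0.479) = +0.118.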